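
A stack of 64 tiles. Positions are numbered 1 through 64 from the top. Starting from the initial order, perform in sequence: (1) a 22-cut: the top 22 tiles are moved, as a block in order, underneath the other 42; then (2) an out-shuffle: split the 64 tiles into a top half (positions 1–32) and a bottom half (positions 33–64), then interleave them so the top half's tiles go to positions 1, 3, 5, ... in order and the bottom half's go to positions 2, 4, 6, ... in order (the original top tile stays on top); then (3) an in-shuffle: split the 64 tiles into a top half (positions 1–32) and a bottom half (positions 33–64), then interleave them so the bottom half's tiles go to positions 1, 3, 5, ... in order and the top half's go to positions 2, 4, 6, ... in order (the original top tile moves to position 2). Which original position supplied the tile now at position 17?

43

Undo the operations in reverse order, starting from position 17:
  undo op 3 (in-shuffle, from bottom half): 17 ← 41
  undo op 2 (out-shuffle, from top half): 41 ← 21
  undo op 1 (cut 22): 21 ← 43
So the tile at position 17 came from original position 43.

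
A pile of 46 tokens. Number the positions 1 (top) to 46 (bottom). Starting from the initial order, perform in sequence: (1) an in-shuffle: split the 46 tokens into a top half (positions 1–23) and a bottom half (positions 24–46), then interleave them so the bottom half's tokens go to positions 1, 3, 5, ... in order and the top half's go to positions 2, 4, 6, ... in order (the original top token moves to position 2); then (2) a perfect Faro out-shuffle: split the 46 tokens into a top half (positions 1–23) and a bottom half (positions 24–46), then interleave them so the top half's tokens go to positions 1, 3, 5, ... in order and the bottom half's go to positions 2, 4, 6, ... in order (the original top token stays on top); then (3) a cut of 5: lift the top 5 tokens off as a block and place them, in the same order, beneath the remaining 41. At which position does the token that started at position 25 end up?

46

Track the token from position 25 forward through each operation:
  after op 1 (in-shuffle): 25 → 3
  after op 2 (out-shuffle): 3 → 5
  after op 3 (cut 5): 5 → 46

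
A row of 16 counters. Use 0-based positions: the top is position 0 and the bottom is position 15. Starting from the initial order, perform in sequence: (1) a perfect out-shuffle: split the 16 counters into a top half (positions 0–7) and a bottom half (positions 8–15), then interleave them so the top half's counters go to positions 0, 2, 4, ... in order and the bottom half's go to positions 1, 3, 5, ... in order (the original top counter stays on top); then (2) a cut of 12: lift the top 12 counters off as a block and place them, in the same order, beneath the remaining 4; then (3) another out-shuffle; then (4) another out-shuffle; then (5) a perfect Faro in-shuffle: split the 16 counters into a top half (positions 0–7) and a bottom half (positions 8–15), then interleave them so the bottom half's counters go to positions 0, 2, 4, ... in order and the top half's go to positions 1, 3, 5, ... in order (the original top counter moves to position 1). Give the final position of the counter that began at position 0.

Track the counter from position 0 forward through each operation:
  after op 1 (out-shuffle): 0 → 0
  after op 2 (cut 12): 0 → 4
  after op 3 (out-shuffle): 4 → 8
  after op 4 (out-shuffle): 8 → 1
  after op 5 (in-shuffle): 1 → 3

3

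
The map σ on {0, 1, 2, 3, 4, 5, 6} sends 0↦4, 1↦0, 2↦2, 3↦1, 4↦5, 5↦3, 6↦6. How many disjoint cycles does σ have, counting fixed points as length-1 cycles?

3

Cycle decomposition: (0 4 5 3 1) (2) (6).
3 cycles.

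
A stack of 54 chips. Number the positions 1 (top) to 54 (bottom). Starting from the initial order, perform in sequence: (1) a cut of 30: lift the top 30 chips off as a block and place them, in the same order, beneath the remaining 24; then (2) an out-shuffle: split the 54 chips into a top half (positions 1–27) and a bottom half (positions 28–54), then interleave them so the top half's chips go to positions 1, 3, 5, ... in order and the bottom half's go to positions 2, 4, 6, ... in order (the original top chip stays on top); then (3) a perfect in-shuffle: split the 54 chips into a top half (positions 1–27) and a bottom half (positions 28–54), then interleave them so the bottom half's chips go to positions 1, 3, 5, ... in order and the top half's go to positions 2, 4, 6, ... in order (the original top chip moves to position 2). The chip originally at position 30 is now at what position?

Track the chip from position 30 forward through each operation:
  after op 1 (cut 30): 30 → 54
  after op 2 (out-shuffle): 54 → 54
  after op 3 (in-shuffle): 54 → 53

53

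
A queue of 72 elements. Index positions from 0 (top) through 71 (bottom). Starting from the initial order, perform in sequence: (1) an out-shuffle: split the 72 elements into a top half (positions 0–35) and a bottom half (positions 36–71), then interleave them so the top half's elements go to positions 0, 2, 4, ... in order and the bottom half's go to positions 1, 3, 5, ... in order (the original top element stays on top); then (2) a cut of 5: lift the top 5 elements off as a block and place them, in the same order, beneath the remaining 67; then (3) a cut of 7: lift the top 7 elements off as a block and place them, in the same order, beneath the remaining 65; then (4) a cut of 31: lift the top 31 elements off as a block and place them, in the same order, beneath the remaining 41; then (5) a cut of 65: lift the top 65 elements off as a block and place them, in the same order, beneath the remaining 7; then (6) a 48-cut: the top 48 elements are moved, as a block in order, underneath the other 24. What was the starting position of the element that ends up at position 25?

54

Undo the operations in reverse order, starting from position 25:
  undo op 6 (cut 48): 25 ← 1
  undo op 5 (cut 65): 1 ← 66
  undo op 4 (cut 31): 66 ← 25
  undo op 3 (cut 7): 25 ← 32
  undo op 2 (cut 5): 32 ← 37
  undo op 1 (out-shuffle, from bottom half): 37 ← 54
So the element at position 25 came from original position 54.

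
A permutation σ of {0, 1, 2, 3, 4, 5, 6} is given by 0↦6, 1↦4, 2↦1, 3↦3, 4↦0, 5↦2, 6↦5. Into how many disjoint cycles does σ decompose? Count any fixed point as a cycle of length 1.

Cycle decomposition: (0 6 5 2 1 4) (3).
2 cycles.

2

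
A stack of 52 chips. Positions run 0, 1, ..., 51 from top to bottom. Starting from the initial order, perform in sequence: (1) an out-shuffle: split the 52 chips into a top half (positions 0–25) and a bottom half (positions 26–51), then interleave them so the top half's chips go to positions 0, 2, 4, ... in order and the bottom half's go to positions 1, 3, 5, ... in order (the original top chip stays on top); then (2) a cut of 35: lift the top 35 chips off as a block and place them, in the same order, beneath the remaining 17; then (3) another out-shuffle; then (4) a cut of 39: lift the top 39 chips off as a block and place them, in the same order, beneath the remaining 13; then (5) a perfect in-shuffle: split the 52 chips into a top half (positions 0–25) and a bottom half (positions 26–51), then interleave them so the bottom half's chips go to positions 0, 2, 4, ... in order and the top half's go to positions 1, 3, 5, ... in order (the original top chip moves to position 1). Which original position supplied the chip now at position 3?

Undo the operations in reverse order, starting from position 3:
  undo op 5 (in-shuffle, from top half): 3 ← 1
  undo op 4 (cut 39): 1 ← 40
  undo op 3 (out-shuffle, from top half): 40 ← 20
  undo op 2 (cut 35): 20 ← 3
  undo op 1 (out-shuffle, from bottom half): 3 ← 27
So the chip at position 3 came from original position 27.

27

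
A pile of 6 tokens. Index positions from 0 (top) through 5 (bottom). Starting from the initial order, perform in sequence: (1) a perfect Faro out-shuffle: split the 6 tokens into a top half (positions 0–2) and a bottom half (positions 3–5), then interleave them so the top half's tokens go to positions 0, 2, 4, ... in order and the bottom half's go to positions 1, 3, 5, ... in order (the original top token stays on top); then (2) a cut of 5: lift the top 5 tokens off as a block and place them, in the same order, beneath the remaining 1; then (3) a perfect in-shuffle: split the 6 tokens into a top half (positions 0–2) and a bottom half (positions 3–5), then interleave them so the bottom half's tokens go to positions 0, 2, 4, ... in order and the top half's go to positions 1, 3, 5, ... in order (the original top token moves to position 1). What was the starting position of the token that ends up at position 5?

Undo the operations in reverse order, starting from position 5:
  undo op 3 (in-shuffle, from top half): 5 ← 2
  undo op 2 (cut 5): 2 ← 1
  undo op 1 (out-shuffle, from bottom half): 1 ← 3
So the token at position 5 came from original position 3.

3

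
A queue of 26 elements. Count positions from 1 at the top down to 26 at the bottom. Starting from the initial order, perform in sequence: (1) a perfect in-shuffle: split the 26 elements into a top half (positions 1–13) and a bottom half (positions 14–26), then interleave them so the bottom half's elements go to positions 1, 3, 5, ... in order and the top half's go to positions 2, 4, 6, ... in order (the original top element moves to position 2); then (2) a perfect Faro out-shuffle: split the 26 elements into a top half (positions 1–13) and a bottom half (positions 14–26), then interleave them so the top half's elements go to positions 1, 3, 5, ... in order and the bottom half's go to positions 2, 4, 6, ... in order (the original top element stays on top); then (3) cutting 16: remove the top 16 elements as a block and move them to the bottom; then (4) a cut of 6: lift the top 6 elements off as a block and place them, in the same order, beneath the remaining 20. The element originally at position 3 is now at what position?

15

Track the element from position 3 forward through each operation:
  after op 1 (in-shuffle): 3 → 6
  after op 2 (out-shuffle): 6 → 11
  after op 3 (cut 16): 11 → 21
  after op 4 (cut 6): 21 → 15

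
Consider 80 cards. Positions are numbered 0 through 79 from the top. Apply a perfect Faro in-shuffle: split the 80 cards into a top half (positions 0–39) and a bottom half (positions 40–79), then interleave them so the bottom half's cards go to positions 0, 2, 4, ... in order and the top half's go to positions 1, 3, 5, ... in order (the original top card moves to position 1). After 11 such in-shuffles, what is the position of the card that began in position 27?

Track the card's position through each in-shuffle:
27 → 55 → 30 → 61 → 42 → 4 → 9 → 19 → 39 → 79 → 78 → 76

76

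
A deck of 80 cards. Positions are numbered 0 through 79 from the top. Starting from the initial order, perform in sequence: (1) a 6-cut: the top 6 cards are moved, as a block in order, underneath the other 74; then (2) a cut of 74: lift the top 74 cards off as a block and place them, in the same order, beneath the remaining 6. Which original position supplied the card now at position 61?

Undo the operations in reverse order, starting from position 61:
  undo op 2 (cut 74): 61 ← 55
  undo op 1 (cut 6): 55 ← 61
So the card at position 61 came from original position 61.

61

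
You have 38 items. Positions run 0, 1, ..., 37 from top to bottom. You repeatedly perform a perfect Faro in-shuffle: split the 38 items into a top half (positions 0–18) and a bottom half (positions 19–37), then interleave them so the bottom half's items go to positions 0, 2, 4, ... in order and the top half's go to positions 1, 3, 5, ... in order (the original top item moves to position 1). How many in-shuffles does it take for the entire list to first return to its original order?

12

The in-shuffle permutes the 38 positions with cycle lengths [2, 12, 12, 12].
Every item is home exactly when every cycle has completed a whole number of laps, i.e. after lcm(2, 12) = 12 in-shuffles.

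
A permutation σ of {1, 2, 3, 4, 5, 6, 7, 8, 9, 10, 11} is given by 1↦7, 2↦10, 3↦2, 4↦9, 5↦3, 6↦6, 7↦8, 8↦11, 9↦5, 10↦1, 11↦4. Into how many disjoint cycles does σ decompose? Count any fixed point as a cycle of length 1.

2

Cycle decomposition: (1 7 8 11 4 9 5 3 2 10) (6).
2 cycles.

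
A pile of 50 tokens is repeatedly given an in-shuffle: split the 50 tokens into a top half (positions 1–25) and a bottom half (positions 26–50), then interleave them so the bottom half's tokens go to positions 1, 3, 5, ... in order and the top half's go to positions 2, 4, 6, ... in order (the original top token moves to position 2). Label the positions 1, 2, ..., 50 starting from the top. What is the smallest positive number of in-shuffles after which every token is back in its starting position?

8

The in-shuffle permutes the 50 positions with cycle lengths [2, 8, 8, 8, 8, 8, 8].
Every token is home exactly when every cycle has completed a whole number of laps, i.e. after lcm(2, 8) = 8 in-shuffles.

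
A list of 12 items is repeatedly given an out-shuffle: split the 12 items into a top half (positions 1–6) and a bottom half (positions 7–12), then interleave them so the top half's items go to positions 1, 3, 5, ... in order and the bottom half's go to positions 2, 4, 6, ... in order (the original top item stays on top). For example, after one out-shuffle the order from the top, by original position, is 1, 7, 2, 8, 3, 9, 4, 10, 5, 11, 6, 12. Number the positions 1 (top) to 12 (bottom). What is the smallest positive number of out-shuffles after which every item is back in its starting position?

The out-shuffle permutes the 12 positions with cycle lengths [1, 1, 10].
Every item is home exactly when every cycle has completed a whole number of laps, i.e. after lcm(1, 10) = 10 out-shuffles.

10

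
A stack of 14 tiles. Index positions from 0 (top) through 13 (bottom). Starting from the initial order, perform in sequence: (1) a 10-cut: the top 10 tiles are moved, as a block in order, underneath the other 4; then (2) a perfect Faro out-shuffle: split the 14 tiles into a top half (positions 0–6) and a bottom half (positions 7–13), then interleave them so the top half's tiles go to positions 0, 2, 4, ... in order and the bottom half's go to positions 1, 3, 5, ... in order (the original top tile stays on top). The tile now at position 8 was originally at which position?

0

Undo the operations in reverse order, starting from position 8:
  undo op 2 (out-shuffle, from top half): 8 ← 4
  undo op 1 (cut 10): 4 ← 0
So the tile at position 8 came from original position 0.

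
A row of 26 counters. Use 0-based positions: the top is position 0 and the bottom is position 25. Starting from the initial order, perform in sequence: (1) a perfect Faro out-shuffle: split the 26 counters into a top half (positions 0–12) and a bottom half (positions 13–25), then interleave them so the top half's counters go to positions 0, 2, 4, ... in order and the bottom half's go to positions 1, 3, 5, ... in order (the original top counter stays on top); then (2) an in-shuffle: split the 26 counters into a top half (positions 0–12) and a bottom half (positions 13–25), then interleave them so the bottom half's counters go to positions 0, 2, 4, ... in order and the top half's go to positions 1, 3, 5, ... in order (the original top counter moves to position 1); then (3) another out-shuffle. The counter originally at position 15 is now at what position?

Track the counter from position 15 forward through each operation:
  after op 1 (out-shuffle): 15 → 5
  after op 2 (in-shuffle): 5 → 11
  after op 3 (out-shuffle): 11 → 22

22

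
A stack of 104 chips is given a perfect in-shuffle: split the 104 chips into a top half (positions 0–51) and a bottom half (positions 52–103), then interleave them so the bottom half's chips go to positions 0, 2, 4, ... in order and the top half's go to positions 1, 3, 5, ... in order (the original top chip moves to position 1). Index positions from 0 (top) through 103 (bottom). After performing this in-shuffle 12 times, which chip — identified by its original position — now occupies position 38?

Work backwards from position 38, undoing one in-shuffle at a time:
38 ← 71 ← 35 ← 17 ← 8 ← 56 ← 80 ← 92 ← 98 ← 101 ← 50 ← 77 ← 38
So the chip now at position 38 started at position 38.

38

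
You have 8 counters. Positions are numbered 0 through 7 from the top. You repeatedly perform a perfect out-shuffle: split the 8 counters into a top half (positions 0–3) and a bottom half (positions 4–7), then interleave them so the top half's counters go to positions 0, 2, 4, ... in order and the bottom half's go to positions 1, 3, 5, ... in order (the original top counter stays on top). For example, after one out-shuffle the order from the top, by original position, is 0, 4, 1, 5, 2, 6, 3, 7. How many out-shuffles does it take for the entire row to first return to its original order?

The out-shuffle permutes the 8 positions with cycle lengths [1, 1, 3, 3].
Every counter is home exactly when every cycle has completed a whole number of laps, i.e. after lcm(1, 3) = 3 out-shuffles.

3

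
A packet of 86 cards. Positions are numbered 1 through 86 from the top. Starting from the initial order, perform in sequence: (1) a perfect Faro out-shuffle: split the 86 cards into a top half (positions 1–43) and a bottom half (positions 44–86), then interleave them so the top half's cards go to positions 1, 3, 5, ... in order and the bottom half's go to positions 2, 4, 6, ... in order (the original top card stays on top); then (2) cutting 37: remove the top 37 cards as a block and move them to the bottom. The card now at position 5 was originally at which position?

64

Undo the operations in reverse order, starting from position 5:
  undo op 2 (cut 37): 5 ← 42
  undo op 1 (out-shuffle, from bottom half): 42 ← 64
So the card at position 5 came from original position 64.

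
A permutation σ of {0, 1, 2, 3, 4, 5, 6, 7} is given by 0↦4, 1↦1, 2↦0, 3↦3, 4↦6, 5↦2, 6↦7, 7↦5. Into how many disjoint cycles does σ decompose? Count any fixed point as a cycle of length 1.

Cycle decomposition: (0 4 6 7 5 2) (1) (3).
3 cycles.

3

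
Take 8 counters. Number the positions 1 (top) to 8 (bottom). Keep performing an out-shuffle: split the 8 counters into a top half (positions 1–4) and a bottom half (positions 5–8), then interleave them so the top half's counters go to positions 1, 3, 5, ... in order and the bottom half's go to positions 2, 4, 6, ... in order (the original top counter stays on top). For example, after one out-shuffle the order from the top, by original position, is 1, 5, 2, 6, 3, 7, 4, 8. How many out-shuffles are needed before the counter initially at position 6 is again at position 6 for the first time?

Follow position 6 under repeated out-shuffles:
6 → 4 → 7 → 6
It first returns after 3 out-shuffles.

3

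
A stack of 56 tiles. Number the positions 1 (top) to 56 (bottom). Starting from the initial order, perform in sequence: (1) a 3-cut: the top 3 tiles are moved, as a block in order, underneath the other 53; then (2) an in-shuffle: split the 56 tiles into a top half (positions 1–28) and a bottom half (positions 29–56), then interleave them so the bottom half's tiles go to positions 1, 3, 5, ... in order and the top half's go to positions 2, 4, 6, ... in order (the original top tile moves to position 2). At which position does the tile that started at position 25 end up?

44

Track the tile from position 25 forward through each operation:
  after op 1 (cut 3): 25 → 22
  after op 2 (in-shuffle): 22 → 44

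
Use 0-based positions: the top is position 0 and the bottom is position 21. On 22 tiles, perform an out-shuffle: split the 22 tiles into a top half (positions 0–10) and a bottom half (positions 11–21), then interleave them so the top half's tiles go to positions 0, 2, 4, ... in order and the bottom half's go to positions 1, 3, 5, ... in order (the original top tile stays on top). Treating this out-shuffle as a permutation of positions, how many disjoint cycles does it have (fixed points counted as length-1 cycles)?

7

Trace each unvisited position around until it returns:
(0) (1 2 4 8 16 11) (3 6 12) (5 10 20 19 17 13) (7 14) (9 18 15) (21)
7 cycles in total.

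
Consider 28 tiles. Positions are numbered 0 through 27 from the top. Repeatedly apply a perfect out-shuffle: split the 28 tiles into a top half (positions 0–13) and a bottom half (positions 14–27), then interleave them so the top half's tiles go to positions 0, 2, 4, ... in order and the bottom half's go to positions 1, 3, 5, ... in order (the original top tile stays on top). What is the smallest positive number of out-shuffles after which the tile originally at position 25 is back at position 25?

18

Follow position 25 under repeated out-shuffles:
25 → 23 → 19 → 11 → 22 → 17 → 7 → 14 → 1 → 2 → 4 → 8 → 16 → 5 → 10 → 20 → 13 → 26 → 25
It first returns after 18 out-shuffles.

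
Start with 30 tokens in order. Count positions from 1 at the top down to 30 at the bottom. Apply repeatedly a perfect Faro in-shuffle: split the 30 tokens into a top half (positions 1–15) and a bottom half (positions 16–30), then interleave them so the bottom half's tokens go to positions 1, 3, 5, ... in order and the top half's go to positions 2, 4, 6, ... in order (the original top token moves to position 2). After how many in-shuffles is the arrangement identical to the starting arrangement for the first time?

The in-shuffle permutes the 30 positions with cycle lengths [5, 5, 5, 5, 5, 5].
Every token is home exactly when every cycle has completed a whole number of laps, i.e. after lcm(5) = 5 in-shuffles.

5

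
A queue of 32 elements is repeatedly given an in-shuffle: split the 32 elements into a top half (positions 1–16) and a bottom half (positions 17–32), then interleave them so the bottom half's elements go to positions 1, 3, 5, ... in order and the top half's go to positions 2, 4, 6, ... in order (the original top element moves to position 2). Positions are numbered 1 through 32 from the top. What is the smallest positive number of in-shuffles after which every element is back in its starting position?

10

The in-shuffle permutes the 32 positions with cycle lengths [2, 10, 10, 10].
Every element is home exactly when every cycle has completed a whole number of laps, i.e. after lcm(2, 10) = 10 in-shuffles.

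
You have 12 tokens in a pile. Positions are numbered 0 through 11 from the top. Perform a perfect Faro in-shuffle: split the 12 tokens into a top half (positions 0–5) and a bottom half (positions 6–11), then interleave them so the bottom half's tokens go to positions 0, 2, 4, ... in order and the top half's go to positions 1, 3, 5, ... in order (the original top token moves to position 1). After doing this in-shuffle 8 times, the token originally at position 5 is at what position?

1

Track the token's position through each in-shuffle:
5 → 11 → 10 → 8 → 4 → 9 → 6 → 0 → 1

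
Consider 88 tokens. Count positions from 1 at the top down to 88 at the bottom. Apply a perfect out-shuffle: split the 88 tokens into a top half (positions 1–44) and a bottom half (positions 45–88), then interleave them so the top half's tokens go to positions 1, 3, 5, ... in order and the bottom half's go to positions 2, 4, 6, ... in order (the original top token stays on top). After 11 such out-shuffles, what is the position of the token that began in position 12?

83

Track the token's position through each out-shuffle:
12 → 23 → 45 → 2 → 3 → 5 → 9 → 17 → 33 → 65 → 42 → 83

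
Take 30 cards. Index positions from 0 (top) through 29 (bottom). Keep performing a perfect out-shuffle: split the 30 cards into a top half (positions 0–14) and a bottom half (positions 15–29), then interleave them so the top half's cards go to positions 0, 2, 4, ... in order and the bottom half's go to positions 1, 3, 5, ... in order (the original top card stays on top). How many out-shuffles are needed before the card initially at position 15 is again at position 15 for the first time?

Follow position 15 under repeated out-shuffles:
15 → 1 → 2 → 4 → 8 → 16 → 3 → 6 → ... → 15 (length 28)
It first returns after 28 out-shuffles.

28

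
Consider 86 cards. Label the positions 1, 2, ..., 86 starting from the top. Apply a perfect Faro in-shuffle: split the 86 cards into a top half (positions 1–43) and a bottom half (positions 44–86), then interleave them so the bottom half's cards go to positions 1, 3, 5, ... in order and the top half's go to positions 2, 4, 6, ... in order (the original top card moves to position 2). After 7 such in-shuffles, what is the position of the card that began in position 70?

Track the card's position through each in-shuffle:
70 → 53 → 19 → 38 → 76 → 65 → 43 → 86

86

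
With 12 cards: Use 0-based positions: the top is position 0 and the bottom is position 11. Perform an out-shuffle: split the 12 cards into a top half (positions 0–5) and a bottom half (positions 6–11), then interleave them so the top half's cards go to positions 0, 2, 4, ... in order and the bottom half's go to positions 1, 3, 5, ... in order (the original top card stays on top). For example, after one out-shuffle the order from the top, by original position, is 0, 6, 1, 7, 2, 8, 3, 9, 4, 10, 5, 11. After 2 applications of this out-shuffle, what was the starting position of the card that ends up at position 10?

8

Work backwards from position 10, undoing one out-shuffle at a time:
10 ← 5 ← 8
So the card now at position 10 started at position 8.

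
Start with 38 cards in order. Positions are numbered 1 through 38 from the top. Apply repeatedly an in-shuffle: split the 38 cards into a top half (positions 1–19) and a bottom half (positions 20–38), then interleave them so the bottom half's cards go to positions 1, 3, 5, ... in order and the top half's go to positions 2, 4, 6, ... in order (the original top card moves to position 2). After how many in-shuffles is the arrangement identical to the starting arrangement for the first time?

12

The in-shuffle permutes the 38 positions with cycle lengths [2, 12, 12, 12].
Every card is home exactly when every cycle has completed a whole number of laps, i.e. after lcm(2, 12) = 12 in-shuffles.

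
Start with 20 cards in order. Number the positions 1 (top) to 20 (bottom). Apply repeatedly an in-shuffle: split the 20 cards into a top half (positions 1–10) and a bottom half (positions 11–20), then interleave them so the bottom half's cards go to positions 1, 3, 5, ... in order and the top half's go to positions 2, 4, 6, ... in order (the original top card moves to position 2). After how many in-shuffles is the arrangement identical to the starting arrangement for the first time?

The in-shuffle permutes the 20 positions with cycle lengths [2, 3, 3, 6, 6].
Every card is home exactly when every cycle has completed a whole number of laps, i.e. after lcm(2, 3, 6) = 6 in-shuffles.

6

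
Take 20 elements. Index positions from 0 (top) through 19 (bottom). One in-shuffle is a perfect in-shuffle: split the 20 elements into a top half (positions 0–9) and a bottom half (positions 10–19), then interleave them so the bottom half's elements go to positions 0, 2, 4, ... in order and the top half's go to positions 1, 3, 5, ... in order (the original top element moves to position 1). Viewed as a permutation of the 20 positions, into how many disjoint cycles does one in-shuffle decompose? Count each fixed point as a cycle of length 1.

Trace each unvisited position around until it returns:
(0 1 3 7 15 10) (2 5 11) (4 9 19 18 16 12) (6 13) (8 17 14)
5 cycles in total.

5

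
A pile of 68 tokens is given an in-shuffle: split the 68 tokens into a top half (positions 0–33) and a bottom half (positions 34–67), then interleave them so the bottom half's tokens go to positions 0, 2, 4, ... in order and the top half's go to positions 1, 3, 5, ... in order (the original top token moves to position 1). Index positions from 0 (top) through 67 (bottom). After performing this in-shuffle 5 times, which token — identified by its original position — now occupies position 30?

28

Work backwards from position 30, undoing one in-shuffle at a time:
30 ← 49 ← 24 ← 46 ← 57 ← 28
So the token now at position 30 started at position 28.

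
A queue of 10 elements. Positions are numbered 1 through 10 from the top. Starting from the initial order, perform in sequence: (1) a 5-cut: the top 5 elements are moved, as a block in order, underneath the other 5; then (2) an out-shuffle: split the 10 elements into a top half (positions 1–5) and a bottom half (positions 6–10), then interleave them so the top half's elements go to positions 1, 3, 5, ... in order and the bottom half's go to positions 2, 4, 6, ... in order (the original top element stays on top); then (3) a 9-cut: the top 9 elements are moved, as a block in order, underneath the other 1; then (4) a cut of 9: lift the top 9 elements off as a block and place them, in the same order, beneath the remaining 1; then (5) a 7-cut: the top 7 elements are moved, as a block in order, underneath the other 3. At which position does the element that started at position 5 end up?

Track the element from position 5 forward through each operation:
  after op 1 (cut 5): 5 → 10
  after op 2 (out-shuffle): 10 → 10
  after op 3 (cut 9): 10 → 1
  after op 4 (cut 9): 1 → 2
  after op 5 (cut 7): 2 → 5

5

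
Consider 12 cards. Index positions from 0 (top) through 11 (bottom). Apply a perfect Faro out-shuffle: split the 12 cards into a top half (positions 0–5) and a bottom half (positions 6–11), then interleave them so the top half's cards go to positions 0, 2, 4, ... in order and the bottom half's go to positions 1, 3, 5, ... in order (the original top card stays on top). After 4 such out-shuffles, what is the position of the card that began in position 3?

4

Track the card's position through each out-shuffle:
3 → 6 → 1 → 2 → 4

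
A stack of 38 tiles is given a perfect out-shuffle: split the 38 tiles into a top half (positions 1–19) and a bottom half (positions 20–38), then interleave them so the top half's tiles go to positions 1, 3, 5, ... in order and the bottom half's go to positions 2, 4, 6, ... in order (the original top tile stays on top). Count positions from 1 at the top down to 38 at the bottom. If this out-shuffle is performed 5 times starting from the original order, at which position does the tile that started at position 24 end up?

34

Track the tile's position through each out-shuffle:
24 → 10 → 19 → 37 → 36 → 34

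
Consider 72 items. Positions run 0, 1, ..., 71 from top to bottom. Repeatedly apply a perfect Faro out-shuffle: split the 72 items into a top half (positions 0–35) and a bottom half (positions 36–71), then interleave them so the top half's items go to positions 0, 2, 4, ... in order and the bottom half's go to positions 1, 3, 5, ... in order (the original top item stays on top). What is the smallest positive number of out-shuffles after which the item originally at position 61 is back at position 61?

35

Follow position 61 under repeated out-shuffles:
61 → 51 → 31 → 62 → 53 → 35 → 70 → 69 → ... → 61 (length 35)
It first returns after 35 out-shuffles.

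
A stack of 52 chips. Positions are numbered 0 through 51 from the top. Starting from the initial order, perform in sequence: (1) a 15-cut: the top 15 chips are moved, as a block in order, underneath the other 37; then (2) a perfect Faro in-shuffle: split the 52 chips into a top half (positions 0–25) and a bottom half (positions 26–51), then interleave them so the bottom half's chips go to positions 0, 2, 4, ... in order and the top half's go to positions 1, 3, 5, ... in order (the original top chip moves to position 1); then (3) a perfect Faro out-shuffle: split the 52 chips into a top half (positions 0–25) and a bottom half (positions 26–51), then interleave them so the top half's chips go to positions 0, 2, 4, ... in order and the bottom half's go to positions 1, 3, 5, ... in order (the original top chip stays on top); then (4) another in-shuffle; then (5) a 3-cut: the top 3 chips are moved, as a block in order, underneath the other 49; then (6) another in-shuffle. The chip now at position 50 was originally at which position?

34

Undo the operations in reverse order, starting from position 50:
  undo op 6 (in-shuffle, from bottom half): 50 ← 51
  undo op 5 (cut 3): 51 ← 2
  undo op 4 (in-shuffle, from bottom half): 2 ← 27
  undo op 3 (out-shuffle, from bottom half): 27 ← 39
  undo op 2 (in-shuffle, from top half): 39 ← 19
  undo op 1 (cut 15): 19 ← 34
So the chip at position 50 came from original position 34.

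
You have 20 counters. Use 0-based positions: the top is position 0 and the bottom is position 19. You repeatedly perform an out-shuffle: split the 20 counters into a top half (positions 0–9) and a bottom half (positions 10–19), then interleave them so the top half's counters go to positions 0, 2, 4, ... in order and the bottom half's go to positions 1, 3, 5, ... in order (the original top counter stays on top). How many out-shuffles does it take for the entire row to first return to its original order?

The out-shuffle permutes the 20 positions with cycle lengths [1, 1, 18].
Every counter is home exactly when every cycle has completed a whole number of laps, i.e. after lcm(1, 18) = 18 out-shuffles.

18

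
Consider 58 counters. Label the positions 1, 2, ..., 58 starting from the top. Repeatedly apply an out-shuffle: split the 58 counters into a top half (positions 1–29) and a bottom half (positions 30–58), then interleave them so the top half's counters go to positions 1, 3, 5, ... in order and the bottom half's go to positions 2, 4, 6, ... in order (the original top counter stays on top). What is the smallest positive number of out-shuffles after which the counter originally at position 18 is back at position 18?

18

Follow position 18 under repeated out-shuffles:
18 → 35 → 12 → 23 → 45 → 32 → 6 → 11 → 21 → 41 → 24 → 47 → 36 → 14 → 27 → 53 → 48 → 38 → 18
It first returns after 18 out-shuffles.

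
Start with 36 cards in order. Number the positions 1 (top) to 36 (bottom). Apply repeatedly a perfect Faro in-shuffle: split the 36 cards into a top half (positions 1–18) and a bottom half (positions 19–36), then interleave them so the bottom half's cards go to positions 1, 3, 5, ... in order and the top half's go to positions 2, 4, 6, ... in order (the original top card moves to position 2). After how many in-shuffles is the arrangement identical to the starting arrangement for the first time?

36

The in-shuffle permutes the 36 positions with cycle lengths [36].
Every card is home exactly when every cycle has completed a whole number of laps, i.e. after lcm(36) = 36 in-shuffles.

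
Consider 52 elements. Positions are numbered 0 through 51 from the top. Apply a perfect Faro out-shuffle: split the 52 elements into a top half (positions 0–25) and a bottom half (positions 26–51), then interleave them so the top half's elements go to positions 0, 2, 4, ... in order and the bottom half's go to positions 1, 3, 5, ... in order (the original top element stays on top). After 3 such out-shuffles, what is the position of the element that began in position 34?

Track the element's position through each out-shuffle:
34 → 17 → 34 → 17

17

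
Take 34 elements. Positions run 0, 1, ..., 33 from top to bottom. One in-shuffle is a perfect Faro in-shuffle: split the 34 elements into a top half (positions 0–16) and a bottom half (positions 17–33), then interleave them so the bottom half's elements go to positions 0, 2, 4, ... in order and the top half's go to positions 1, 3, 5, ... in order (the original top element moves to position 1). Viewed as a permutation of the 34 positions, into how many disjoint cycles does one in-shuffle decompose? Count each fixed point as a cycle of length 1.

Trace each unvisited position around until it returns:
(0 1 3 7 15 31 ... len 12) (2 5 11 23 12 25 ... len 12) (4 9 19) (6 13 27 20) (14 29 24)
5 cycles in total.

5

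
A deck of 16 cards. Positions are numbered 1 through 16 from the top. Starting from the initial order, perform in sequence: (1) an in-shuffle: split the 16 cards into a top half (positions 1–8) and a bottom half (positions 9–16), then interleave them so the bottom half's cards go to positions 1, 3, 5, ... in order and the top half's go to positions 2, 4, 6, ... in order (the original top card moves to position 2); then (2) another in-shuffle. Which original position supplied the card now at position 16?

Undo the operations in reverse order, starting from position 16:
  undo op 2 (in-shuffle, from top half): 16 ← 8
  undo op 1 (in-shuffle, from top half): 8 ← 4
So the card at position 16 came from original position 4.

4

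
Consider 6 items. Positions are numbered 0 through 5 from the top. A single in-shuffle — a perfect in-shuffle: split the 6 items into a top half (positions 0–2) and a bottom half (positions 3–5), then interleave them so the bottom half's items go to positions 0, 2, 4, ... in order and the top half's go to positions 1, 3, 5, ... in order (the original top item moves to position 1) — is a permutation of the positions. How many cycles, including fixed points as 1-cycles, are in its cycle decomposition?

2

Trace each unvisited position around until it returns:
(0 1 3) (2 5 4)
2 cycles in total.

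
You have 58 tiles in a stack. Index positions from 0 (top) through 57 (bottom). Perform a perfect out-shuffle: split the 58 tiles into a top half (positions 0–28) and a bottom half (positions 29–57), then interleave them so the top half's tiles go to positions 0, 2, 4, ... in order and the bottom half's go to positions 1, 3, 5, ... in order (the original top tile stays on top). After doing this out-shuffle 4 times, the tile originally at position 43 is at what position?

4

Track the tile's position through each out-shuffle:
43 → 29 → 1 → 2 → 4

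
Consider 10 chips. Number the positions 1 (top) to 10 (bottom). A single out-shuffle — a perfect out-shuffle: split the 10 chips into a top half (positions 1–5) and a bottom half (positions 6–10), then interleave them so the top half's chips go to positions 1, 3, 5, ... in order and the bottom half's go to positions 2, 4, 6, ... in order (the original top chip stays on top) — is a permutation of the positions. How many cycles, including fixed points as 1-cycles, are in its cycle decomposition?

Trace each unvisited position around until it returns:
(1) (2 3 5 9 8 6) (4 7) (10)
4 cycles in total.

4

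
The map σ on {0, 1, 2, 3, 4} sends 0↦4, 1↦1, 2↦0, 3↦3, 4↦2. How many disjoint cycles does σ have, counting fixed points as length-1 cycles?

Cycle decomposition: (0 4 2) (1) (3).
3 cycles.

3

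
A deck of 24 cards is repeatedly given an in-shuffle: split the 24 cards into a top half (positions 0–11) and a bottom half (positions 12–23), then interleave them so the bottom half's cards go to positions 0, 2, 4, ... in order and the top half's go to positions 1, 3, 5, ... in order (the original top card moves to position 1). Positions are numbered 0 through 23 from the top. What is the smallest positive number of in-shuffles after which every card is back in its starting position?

20

The in-shuffle permutes the 24 positions with cycle lengths [4, 20].
Every card is home exactly when every cycle has completed a whole number of laps, i.e. after lcm(4, 20) = 20 in-shuffles.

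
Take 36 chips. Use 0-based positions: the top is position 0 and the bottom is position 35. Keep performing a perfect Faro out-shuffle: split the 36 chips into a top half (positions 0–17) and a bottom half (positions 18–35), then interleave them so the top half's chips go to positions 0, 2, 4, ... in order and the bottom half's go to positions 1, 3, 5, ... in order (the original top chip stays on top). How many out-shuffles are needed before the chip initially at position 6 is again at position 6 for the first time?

12

Follow position 6 under repeated out-shuffles:
6 → 12 → 24 → 13 → 26 → 17 → 34 → 33 → 31 → 27 → 19 → 3 → 6
It first returns after 12 out-shuffles.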